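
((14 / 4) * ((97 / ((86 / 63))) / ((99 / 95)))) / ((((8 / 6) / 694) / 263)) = 123622606905 / 3784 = 32669822.12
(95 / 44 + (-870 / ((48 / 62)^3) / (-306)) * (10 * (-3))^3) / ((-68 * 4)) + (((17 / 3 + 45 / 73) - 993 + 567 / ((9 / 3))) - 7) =-140106853303 / 712909824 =-196.53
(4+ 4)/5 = 8/5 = 1.60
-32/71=-0.45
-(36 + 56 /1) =-92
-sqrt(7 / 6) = -1.08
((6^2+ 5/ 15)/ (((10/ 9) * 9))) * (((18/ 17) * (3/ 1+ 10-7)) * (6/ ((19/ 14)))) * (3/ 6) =82404/ 1615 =51.02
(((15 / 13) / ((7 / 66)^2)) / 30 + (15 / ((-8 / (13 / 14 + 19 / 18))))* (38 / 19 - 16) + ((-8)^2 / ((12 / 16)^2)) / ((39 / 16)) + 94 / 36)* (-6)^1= -7209247 / 11466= -628.75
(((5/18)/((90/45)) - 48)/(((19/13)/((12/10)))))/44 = -22399/25080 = -0.89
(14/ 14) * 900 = 900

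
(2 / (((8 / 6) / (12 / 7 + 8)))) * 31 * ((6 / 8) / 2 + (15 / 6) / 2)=20553 / 28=734.04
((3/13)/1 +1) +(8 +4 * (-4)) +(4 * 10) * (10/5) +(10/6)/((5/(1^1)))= 2869/39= 73.56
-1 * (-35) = 35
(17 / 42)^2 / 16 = 289 / 28224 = 0.01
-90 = -90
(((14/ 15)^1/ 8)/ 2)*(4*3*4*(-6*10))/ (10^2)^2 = -21/ 1250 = -0.02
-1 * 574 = -574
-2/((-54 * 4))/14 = 1/1512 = 0.00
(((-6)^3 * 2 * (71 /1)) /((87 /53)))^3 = -159107309262286848 /24389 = -6523732390105.66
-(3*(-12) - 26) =62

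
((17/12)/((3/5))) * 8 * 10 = 1700/9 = 188.89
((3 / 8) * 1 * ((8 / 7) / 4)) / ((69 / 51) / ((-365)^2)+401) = 0.00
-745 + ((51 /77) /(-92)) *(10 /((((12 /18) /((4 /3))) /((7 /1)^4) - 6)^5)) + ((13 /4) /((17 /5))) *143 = -207751996234848900033662363675 /341523896023700467978337404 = -608.31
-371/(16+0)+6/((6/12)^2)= 13/16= 0.81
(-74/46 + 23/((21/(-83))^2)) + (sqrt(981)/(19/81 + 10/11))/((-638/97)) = 3627964/10143 - 23571 * sqrt(109)/59102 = 353.52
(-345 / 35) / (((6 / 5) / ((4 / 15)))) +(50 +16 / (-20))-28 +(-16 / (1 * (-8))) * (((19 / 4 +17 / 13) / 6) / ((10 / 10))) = 114817 / 5460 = 21.03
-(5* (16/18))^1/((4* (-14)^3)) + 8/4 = 24701/12348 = 2.00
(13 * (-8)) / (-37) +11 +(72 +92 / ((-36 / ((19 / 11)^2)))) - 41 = 1498351 / 40293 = 37.19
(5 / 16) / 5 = 1 / 16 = 0.06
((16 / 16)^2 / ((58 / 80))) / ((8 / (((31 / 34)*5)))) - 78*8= -614489 / 986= -623.21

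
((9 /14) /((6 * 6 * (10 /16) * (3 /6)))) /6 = 1 /105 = 0.01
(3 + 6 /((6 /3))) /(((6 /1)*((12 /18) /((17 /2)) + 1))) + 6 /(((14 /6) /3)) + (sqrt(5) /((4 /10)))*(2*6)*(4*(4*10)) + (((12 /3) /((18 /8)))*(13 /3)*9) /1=90061 /1155 + 4800*sqrt(5)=10811.10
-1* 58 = -58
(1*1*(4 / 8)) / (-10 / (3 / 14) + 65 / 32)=-48 / 4285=-0.01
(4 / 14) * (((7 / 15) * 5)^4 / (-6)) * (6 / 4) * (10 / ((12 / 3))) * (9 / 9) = -1715 / 324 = -5.29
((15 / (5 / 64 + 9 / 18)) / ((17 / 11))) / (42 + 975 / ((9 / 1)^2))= 0.31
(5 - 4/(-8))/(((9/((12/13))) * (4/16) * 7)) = 88/273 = 0.32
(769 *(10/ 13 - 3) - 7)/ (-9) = 2488/ 13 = 191.38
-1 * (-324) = 324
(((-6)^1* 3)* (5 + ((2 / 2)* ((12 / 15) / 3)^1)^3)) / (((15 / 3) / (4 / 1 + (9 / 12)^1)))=-321841 / 3750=-85.82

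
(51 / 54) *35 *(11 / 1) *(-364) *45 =-5955950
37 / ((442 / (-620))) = -11470 / 221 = -51.90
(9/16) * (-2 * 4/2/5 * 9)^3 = -26244/125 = -209.95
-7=-7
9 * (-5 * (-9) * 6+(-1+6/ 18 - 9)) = 2343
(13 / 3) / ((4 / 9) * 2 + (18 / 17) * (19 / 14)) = 4641 / 2491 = 1.86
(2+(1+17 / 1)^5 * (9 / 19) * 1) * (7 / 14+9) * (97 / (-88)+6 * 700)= 3141911721725 / 88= 35703542292.33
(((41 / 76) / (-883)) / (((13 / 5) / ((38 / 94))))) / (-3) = 205 / 6474156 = 0.00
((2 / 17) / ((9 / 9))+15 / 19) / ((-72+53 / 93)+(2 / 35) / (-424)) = -202187580 / 15921042419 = -0.01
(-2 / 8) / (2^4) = -1 / 64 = -0.02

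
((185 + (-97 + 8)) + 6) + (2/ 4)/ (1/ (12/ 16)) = 819/ 8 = 102.38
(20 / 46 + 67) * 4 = 269.74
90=90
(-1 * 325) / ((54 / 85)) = -511.57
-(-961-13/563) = 541056/563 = 961.02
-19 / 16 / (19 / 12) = -3 / 4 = -0.75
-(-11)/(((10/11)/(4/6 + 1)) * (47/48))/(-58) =-484/1363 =-0.36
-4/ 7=-0.57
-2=-2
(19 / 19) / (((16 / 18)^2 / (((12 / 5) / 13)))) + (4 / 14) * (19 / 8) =6641 / 7280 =0.91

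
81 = 81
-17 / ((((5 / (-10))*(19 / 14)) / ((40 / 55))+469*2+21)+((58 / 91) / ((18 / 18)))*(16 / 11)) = -544544 / 30718497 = -0.02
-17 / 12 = -1.42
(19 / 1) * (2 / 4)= 19 / 2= 9.50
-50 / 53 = -0.94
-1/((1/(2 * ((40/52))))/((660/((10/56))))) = -73920/13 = -5686.15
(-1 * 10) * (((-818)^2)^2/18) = -2238634636880/9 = -248737181875.56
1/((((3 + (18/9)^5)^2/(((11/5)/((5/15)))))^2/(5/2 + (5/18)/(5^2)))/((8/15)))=109384/2813671875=0.00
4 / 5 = 0.80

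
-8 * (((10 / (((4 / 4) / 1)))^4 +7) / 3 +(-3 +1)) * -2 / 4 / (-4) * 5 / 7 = -50005 / 21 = -2381.19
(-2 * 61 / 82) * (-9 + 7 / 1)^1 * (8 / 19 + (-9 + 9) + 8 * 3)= 56608 / 779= 72.67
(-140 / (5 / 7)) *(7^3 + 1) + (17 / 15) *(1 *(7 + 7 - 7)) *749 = -922229 / 15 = -61481.93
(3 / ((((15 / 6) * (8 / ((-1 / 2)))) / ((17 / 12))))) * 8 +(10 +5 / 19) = 3577 / 380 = 9.41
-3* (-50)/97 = 150/97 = 1.55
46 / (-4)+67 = 111 / 2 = 55.50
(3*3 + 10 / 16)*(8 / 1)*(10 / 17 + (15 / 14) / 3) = 72.79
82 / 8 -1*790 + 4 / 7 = -21817 / 28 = -779.18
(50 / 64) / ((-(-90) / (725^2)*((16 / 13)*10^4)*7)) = 54665 / 1032192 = 0.05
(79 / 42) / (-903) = -79 / 37926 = -0.00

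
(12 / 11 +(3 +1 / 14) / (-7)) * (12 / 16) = 2109 / 4312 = 0.49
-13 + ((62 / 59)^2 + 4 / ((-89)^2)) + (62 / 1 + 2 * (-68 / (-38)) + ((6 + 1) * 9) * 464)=15342389550119 / 523887019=29285.68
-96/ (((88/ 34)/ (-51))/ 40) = 832320/ 11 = 75665.45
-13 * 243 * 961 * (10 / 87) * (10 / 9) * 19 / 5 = -42726060 / 29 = -1473312.41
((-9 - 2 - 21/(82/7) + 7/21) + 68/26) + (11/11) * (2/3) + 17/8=-7.05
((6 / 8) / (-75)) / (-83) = 1 / 8300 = 0.00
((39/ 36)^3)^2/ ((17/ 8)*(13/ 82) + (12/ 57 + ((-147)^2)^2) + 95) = 3760084211/ 1086161392601042688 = 0.00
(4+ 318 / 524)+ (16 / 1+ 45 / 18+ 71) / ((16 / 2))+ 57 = 152577 / 2096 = 72.79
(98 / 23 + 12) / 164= 187 / 1886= 0.10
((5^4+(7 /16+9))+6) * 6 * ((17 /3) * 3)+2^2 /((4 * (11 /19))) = 5748719 /88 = 65326.35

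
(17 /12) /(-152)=-17 /1824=-0.01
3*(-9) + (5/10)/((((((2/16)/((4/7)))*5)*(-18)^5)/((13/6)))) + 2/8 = -165853882/6200145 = -26.75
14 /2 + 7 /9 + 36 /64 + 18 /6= 1633 /144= 11.34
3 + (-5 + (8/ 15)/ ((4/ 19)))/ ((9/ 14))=-113/ 135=-0.84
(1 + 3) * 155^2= 96100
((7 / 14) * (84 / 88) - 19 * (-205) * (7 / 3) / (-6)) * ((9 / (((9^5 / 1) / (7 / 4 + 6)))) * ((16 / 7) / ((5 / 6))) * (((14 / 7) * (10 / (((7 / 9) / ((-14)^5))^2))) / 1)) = -125409153760894976 / 2673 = -46917004773997.37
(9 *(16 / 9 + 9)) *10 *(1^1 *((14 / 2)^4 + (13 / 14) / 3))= 48914675 / 21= 2329270.24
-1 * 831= -831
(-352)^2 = 123904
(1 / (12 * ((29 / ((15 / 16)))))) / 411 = 5 / 762816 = 0.00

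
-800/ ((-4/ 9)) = 1800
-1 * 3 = -3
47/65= 0.72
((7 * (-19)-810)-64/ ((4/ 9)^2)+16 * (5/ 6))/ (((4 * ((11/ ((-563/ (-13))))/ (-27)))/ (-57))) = -1086248259/ 572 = -1899035.42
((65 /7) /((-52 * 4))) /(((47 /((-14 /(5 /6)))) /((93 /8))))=279 /1504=0.19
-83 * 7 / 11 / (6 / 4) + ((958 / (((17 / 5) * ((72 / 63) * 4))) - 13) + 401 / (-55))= 275249 / 44880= 6.13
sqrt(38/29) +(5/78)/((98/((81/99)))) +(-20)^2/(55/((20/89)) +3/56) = sqrt(1102)/29 +628032835/384235852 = 2.78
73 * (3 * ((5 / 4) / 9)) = 365 / 12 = 30.42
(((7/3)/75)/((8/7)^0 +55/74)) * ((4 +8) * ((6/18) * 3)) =2072/9675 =0.21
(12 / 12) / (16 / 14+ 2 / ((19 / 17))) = 133 / 390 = 0.34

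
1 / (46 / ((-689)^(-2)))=1 / 21837166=0.00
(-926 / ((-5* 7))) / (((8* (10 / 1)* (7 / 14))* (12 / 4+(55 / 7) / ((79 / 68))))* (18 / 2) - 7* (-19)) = 0.01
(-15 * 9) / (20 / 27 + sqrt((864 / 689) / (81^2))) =-12557025 / 68876 + 3645 * sqrt(4134) / 68876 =-178.91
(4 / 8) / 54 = 1 / 108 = 0.01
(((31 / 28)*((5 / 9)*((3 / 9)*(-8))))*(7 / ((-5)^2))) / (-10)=31 / 675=0.05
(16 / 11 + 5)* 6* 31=13206 / 11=1200.55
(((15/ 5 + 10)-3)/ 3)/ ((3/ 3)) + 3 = 19/ 3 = 6.33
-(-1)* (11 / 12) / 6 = 11 / 72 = 0.15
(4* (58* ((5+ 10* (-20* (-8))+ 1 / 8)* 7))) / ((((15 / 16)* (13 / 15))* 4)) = 10426892 / 13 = 802068.62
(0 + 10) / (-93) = -10 / 93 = -0.11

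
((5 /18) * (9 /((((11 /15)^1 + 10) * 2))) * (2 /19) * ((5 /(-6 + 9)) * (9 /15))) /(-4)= -75 /24472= -0.00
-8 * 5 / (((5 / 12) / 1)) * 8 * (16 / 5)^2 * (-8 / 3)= 524288 / 25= 20971.52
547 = 547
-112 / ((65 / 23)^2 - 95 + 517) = -59248 / 227463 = -0.26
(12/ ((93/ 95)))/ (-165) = -76/ 1023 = -0.07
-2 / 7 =-0.29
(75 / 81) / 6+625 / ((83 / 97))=9823325 / 13446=730.58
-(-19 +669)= -650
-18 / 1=-18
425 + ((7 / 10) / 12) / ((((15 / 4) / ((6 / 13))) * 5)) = 2071882 / 4875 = 425.00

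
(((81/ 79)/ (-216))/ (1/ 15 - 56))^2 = 2025/ 281162941504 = 0.00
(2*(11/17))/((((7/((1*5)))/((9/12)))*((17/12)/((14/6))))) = 330/289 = 1.14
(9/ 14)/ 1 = 9/ 14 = 0.64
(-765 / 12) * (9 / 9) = -255 / 4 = -63.75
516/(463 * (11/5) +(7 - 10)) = 0.51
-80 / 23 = -3.48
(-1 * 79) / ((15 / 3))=-79 / 5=-15.80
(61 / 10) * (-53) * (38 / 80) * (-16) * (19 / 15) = 1167113 / 375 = 3112.30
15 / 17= 0.88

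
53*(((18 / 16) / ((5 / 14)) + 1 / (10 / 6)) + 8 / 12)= 2809 / 12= 234.08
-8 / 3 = -2.67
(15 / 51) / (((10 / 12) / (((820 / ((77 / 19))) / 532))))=1230 / 9163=0.13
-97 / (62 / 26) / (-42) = 1261 / 1302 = 0.97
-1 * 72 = -72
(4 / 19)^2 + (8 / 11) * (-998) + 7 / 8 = -23028587 / 31768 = -724.90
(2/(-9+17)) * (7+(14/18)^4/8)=369817/209952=1.76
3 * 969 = 2907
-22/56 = -11/28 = -0.39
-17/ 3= -5.67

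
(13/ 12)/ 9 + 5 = 553/ 108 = 5.12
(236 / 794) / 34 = 59 / 6749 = 0.01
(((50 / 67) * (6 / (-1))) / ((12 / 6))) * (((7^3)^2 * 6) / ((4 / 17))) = -450007425 / 67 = -6716528.73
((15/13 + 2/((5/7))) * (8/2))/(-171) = -1028/11115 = -0.09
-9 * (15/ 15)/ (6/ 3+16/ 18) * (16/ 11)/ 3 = -216/ 143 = -1.51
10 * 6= 60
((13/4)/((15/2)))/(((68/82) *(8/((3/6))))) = 533/16320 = 0.03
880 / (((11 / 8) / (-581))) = -371840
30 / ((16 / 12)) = 45 / 2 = 22.50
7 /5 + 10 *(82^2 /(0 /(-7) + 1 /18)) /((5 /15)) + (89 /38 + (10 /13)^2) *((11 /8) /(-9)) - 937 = 8392324974593 /2311920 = 3630023.95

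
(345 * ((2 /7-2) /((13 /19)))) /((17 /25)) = -1271.17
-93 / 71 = -1.31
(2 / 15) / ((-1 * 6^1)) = -1 / 45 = -0.02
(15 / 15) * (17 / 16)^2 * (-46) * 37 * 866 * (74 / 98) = -3940188719 / 3136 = -1256437.73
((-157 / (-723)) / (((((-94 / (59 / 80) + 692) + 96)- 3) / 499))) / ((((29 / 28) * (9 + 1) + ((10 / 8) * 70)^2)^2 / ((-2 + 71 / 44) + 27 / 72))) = -452979226 / 14217695876127112875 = -0.00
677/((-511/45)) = -59.62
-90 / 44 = -45 / 22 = -2.05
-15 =-15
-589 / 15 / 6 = -589 / 90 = -6.54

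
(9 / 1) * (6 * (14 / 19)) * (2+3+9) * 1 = 10584 / 19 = 557.05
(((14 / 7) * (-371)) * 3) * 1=-2226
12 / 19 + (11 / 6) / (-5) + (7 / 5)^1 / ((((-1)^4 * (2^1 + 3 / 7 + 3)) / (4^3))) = 16.77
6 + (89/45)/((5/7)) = 1973/225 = 8.77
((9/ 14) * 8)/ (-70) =-0.07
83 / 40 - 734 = -29277 / 40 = -731.92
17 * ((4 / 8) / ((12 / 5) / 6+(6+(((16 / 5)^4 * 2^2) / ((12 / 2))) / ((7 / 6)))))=74375 / 580288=0.13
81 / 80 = 1.01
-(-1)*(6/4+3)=9/2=4.50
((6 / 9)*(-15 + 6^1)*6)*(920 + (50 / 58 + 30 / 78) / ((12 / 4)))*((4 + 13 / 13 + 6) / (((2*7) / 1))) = -68705340 / 2639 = -26034.61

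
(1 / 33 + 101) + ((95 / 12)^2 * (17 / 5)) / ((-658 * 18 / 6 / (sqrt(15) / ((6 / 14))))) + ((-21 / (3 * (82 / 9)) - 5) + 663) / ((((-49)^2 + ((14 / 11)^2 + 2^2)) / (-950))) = -20804025427 / 131331651 - 30685 * sqrt(15) / 121824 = -159.38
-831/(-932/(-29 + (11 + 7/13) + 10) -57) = -80607/6587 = -12.24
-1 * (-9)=9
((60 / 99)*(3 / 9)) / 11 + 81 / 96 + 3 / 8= 43111 / 34848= 1.24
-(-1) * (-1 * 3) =-3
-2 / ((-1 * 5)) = 2 / 5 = 0.40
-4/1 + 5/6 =-19/6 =-3.17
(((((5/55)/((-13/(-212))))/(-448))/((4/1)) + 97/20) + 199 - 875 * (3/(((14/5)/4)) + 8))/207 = -3378143033/66306240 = -50.95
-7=-7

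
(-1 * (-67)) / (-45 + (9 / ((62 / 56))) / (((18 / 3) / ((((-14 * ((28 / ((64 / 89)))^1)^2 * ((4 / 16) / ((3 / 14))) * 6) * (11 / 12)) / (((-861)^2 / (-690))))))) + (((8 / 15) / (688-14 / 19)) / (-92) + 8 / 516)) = 43286094065466240 / 81900116528776999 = 0.53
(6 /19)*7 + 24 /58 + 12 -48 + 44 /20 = -85889 /2755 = -31.18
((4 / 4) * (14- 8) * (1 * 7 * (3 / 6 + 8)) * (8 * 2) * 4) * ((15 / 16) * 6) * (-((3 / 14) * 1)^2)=-41310 / 7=-5901.43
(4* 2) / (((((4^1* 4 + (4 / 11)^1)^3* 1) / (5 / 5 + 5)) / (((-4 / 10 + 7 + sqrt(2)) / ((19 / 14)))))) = 9317* sqrt(2) / 1154250 + 102487 / 1923750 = 0.06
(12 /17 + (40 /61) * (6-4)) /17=2092 /17629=0.12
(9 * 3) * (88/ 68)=594/ 17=34.94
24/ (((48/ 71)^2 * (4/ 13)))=65533/ 384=170.66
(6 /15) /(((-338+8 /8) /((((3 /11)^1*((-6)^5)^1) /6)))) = 0.42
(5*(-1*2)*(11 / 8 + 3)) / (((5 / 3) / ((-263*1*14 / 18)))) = 64435 / 12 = 5369.58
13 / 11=1.18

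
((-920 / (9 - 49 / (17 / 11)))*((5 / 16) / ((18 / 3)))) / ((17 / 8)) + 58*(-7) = -234499 / 579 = -405.01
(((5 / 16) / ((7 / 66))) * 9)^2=2205225 / 3136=703.20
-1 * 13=-13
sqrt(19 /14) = sqrt(266) /14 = 1.16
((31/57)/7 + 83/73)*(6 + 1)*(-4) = -141520/4161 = -34.01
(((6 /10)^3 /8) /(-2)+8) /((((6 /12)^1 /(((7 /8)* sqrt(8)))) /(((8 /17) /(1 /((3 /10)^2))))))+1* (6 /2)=1006299* sqrt(2) /850000+3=4.67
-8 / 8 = -1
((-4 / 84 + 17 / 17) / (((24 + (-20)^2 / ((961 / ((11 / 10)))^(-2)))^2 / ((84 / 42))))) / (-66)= -6655 / 21492857522713612663152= -0.00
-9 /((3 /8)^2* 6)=-32 /3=-10.67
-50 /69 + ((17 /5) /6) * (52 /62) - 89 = -318174 /3565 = -89.25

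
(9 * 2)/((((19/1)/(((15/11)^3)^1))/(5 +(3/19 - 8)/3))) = 2754000/480491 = 5.73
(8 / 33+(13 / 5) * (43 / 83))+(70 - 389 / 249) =319674 / 4565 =70.03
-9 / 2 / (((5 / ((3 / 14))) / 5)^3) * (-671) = 29.71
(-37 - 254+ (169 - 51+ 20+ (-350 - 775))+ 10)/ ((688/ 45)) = -14265/ 172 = -82.94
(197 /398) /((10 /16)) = 788 /995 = 0.79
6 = 6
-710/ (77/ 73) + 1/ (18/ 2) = -466393/ 693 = -673.01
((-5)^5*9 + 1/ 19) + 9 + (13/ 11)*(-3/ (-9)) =-17628452/ 627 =-28115.55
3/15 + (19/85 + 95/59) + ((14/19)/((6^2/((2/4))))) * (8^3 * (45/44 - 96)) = -1558445707/3144405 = -495.62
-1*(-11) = 11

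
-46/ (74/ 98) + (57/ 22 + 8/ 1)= -40967/ 814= -50.33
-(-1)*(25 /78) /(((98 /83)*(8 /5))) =0.17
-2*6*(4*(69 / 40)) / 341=-414 / 1705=-0.24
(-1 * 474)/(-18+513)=-158/165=-0.96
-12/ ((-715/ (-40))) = -96/ 143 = -0.67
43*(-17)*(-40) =29240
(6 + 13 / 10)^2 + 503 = 55629 / 100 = 556.29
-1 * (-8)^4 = -4096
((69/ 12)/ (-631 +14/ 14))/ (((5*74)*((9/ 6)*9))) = -23/ 12587400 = -0.00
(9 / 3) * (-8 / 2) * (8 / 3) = -32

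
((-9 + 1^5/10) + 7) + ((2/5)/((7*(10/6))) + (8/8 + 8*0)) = -303/350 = -0.87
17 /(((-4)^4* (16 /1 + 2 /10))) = 85 /20736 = 0.00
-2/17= -0.12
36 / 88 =9 / 22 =0.41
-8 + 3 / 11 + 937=10222 / 11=929.27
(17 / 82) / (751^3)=0.00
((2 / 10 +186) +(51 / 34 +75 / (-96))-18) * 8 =27027 / 20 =1351.35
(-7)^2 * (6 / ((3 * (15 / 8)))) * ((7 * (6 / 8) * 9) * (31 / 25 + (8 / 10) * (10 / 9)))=657188 / 125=5257.50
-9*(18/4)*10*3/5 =-243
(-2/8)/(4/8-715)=0.00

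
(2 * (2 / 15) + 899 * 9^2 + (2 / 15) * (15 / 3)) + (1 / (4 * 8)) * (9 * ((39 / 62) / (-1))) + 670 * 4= 2246872751 / 29760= 75499.76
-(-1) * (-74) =-74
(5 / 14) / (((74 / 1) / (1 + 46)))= 235 / 1036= 0.23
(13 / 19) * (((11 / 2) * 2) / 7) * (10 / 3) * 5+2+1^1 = 8347 / 399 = 20.92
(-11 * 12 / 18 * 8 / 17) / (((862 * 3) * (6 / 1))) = -44 / 197829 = -0.00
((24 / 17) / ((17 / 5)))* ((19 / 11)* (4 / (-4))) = -2280 / 3179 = -0.72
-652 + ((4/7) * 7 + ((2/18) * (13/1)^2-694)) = -11909/9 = -1323.22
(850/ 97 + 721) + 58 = 76413/ 97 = 787.76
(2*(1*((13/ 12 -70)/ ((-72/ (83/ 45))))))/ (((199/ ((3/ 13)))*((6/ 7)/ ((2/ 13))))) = 480487/ 653786640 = 0.00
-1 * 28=-28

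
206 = 206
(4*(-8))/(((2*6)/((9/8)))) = -3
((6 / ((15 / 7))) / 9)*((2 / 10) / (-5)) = -14 / 1125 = -0.01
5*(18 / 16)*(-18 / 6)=-135 / 8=-16.88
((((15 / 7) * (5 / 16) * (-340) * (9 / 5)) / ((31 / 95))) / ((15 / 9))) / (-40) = 18.84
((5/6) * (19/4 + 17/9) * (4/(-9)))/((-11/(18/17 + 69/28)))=0.79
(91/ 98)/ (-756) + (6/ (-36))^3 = -31/ 5292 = -0.01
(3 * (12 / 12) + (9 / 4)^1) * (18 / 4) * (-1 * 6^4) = -30618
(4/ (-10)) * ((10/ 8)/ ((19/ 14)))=-7/ 19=-0.37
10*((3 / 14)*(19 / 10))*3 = 171 / 14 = 12.21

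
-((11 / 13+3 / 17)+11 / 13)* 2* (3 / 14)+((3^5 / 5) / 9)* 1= 4.60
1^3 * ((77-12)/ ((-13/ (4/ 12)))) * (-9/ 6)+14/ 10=39/ 10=3.90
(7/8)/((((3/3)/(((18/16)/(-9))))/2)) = -0.22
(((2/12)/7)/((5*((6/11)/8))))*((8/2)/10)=44/1575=0.03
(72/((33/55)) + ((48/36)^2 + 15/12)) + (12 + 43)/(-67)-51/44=802910/6633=121.05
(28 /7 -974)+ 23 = -947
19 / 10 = 1.90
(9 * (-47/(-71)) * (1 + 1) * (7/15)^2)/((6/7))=16121/5325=3.03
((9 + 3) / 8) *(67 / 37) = 201 / 74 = 2.72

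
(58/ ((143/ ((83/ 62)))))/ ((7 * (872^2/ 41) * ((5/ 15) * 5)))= 296061/ 117977379520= 0.00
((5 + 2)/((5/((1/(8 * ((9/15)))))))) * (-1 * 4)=-7/6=-1.17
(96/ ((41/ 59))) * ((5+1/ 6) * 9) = 263376/ 41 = 6423.80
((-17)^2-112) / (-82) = -177 / 82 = -2.16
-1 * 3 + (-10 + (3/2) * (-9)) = -53/2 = -26.50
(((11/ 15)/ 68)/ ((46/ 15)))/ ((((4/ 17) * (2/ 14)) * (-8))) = -77/ 5888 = -0.01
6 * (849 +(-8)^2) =5478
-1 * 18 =-18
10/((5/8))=16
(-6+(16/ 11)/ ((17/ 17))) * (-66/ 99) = 100/ 33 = 3.03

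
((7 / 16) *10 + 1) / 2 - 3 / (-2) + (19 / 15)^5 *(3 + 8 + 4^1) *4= 161862211 / 810000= 199.83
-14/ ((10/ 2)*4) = -7/ 10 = -0.70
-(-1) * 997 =997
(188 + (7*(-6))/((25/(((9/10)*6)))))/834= 11183/52125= 0.21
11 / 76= 0.14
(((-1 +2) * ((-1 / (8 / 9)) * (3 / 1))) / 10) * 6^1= -81 / 40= -2.02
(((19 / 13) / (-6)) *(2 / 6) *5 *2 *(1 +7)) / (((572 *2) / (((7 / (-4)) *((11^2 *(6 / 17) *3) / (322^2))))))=1045 / 85109752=0.00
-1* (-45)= 45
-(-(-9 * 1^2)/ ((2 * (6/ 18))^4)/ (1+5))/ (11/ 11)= -243/ 32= -7.59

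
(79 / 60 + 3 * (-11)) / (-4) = 1901 / 240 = 7.92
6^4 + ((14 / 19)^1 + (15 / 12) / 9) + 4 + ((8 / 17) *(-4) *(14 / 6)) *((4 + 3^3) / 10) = 74841299 / 58140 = 1287.26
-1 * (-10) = 10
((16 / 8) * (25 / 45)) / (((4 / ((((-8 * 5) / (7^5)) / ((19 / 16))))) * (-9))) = 1600 / 25865973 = 0.00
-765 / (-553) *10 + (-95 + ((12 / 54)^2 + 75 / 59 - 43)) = -324655273 / 2642787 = -122.85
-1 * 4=-4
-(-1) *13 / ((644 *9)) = 13 / 5796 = 0.00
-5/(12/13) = -65/12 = -5.42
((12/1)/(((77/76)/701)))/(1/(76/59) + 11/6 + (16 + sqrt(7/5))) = 3092364930240/6903154489 -33233995008*sqrt(35)/6903154489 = 419.48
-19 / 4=-4.75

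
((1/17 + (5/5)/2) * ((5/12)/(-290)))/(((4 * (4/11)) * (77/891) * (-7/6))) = 0.01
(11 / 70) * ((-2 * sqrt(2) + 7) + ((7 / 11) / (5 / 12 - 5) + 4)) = 6571 / 3850 - 11 * sqrt(2) / 35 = 1.26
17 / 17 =1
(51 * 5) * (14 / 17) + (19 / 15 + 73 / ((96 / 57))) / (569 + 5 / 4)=57502613 / 273720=210.08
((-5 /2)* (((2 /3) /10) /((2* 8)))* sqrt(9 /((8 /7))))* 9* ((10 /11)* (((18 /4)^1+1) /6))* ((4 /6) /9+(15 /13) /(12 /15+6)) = -14545* sqrt(14) /1018368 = -0.05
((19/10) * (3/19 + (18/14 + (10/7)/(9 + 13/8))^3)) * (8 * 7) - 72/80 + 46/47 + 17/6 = 55069607333/169719585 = 324.47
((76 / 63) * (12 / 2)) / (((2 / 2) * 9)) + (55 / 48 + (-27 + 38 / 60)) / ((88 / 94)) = -17387893 / 665280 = -26.14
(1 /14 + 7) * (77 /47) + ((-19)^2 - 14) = 33707 /94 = 358.59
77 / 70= 11 / 10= 1.10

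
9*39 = 351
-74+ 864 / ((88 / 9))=158 / 11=14.36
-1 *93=-93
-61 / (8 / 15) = -114.38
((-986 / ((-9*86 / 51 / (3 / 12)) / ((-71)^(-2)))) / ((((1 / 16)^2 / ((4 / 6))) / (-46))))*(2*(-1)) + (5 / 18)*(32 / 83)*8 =51.45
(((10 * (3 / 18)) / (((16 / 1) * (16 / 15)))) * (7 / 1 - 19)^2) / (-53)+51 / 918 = -1601 / 7632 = -0.21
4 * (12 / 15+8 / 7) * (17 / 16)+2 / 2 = 324 / 35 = 9.26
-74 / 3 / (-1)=74 / 3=24.67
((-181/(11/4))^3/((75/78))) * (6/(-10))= 29601267072/166375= 177918.96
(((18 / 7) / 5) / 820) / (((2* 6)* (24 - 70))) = -3 / 2640400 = -0.00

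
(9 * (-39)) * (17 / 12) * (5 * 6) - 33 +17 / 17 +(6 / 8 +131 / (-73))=-14950.54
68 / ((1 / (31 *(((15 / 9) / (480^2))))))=527 / 34560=0.02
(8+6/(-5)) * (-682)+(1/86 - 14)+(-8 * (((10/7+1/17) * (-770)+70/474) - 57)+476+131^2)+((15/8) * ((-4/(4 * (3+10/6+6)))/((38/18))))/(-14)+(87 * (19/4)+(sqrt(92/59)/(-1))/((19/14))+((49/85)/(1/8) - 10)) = 1357320652420951/58987138560 - 28 * sqrt(1357)/1121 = 23009.53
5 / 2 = 2.50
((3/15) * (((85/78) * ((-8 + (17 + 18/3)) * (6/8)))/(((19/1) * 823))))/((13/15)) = 3825/21141224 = 0.00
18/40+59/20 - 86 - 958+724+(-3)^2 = -307.60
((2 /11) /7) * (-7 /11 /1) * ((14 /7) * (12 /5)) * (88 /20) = -0.35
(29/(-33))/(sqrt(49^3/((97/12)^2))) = -2813/135828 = -0.02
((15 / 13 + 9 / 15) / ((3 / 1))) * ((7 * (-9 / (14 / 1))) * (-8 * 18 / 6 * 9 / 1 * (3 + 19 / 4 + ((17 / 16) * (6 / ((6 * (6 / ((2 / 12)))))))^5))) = 9336147874128899 / 2119969013760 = 4403.91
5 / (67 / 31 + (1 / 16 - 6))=-2480 / 1873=-1.32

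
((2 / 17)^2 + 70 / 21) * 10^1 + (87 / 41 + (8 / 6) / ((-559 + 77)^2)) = 73486939018 / 2064605307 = 35.59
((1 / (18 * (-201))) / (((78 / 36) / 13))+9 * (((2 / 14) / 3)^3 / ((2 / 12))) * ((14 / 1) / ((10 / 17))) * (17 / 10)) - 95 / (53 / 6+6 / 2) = -408758768 / 52445925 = -7.79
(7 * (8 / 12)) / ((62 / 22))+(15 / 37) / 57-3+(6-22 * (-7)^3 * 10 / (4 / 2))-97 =2460712771 / 65379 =37637.66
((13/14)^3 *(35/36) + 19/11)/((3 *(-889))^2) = 388963/1104147985248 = 0.00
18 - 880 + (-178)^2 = 30822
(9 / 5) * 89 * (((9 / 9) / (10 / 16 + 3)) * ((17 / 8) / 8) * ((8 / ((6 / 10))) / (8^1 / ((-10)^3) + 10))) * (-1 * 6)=-3404250 / 36221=-93.99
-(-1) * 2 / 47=2 / 47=0.04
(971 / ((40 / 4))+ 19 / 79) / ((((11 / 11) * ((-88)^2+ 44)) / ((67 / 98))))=0.01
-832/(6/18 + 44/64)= -39936/49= -815.02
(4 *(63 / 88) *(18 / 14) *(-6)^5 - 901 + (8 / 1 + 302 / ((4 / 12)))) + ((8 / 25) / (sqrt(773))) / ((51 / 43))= -28616.81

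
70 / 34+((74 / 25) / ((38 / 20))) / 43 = 145491 / 69445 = 2.10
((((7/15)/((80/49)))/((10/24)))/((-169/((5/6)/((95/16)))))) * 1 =-686/1204125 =-0.00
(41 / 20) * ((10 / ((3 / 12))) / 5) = 82 / 5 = 16.40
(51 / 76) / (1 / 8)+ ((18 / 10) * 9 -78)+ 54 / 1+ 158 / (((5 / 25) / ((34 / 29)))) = 2545001 / 2755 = 923.78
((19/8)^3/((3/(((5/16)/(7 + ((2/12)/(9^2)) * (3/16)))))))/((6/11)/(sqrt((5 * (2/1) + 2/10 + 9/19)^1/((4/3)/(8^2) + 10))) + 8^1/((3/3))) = 5110677/204207268 - 35739 * sqrt(91390)/6534632576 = 0.02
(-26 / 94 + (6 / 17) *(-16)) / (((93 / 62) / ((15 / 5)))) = -9466 / 799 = -11.85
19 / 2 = 9.50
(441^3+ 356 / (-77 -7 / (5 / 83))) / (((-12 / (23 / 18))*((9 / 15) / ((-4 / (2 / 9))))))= 207125177765 / 756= 273975102.86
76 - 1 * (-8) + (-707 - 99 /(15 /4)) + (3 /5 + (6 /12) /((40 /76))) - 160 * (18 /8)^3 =-49407 /20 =-2470.35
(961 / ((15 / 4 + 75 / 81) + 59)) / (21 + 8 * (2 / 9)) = 934092 / 1409785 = 0.66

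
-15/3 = -5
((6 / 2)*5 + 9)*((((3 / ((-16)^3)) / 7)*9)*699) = -56619 / 3584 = -15.80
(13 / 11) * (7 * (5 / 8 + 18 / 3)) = 4823 / 88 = 54.81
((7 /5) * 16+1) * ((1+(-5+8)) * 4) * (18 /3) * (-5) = -11232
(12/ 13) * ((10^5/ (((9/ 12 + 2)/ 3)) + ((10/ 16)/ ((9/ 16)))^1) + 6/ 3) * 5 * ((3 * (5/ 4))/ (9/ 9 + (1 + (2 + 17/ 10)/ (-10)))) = 27000770000/ 23309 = 1158383.89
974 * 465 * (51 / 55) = 4619682 / 11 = 419971.09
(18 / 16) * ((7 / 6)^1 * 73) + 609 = 704.81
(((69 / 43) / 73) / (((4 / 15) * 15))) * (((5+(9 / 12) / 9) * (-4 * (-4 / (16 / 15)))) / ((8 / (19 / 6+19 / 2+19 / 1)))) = 666425 / 401792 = 1.66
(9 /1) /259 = 9 /259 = 0.03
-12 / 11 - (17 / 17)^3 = -23 / 11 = -2.09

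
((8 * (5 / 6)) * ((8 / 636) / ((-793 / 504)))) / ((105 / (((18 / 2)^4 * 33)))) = -4618944 / 42029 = -109.90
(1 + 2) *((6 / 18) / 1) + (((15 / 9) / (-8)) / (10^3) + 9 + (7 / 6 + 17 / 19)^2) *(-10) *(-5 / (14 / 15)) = 344857769 / 485184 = 710.78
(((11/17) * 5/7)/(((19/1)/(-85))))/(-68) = 275/9044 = 0.03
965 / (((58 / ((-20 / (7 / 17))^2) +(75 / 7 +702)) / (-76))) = -29673364000 / 288374147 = -102.90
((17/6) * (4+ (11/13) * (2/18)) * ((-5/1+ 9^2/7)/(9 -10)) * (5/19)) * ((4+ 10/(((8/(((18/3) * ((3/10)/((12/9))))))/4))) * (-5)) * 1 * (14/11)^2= 1409349725/806949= 1746.52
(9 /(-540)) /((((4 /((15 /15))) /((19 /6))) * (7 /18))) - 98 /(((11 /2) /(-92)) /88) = 80783341 /560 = 144255.97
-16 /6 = -8 /3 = -2.67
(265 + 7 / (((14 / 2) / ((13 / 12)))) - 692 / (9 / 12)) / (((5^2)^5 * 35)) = -7879 / 4101562500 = -0.00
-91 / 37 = -2.46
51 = 51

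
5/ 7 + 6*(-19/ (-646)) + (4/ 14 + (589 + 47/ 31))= 311822/ 527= 591.69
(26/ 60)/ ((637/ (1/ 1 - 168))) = -167/ 1470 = -0.11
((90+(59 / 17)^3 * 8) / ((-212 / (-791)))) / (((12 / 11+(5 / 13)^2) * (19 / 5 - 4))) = -3328511615 / 520778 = -6391.42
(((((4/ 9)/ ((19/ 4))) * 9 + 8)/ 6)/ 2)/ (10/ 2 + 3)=7/ 76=0.09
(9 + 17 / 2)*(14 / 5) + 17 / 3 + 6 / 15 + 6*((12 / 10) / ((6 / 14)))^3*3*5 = 152306 / 75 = 2030.75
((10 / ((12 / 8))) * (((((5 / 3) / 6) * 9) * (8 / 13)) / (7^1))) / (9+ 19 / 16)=6400 / 44499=0.14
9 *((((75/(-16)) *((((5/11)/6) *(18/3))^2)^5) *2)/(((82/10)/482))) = -7943115234375/4253737634564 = -1.87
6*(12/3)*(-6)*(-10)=1440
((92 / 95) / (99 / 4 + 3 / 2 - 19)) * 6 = 2208 / 2755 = 0.80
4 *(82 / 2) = 164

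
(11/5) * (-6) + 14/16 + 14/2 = -5.32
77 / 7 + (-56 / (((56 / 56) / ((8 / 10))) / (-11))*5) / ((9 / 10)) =24739 / 9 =2748.78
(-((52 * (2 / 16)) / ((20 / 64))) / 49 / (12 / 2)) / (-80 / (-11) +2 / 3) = -286 / 32095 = -0.01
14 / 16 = 7 / 8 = 0.88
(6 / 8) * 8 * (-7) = -42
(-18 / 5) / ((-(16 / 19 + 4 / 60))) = 1026 / 259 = 3.96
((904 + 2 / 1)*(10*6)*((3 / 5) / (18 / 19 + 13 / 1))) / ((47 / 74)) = 45858096 / 12455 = 3681.90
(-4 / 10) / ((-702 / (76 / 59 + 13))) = 281 / 34515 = 0.01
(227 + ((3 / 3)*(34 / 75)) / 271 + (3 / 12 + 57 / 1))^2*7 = 3738395020744447 / 6609690000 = 565593.09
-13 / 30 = -0.43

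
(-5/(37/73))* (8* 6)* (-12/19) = 210240/703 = 299.06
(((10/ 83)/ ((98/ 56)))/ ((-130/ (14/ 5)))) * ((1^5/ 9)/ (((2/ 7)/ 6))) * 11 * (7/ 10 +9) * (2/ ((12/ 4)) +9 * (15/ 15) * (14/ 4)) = -2883034/ 242775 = -11.88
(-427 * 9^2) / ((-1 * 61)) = 567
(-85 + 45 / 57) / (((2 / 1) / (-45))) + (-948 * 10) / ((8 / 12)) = -234180 / 19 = -12325.26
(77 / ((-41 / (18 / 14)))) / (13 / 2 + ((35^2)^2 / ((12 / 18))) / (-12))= 264 / 20507831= 0.00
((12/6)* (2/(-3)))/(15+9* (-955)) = 1/6435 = 0.00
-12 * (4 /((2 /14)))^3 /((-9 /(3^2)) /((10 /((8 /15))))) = 4939200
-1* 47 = -47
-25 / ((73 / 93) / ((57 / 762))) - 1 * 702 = -13060659 / 18542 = -704.38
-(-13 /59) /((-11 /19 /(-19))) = 7.23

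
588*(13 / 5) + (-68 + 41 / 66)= 482269 / 330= 1461.42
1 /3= 0.33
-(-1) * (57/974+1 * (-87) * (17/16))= -719817/7792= -92.38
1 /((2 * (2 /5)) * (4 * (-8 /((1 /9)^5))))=-5 /7558272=-0.00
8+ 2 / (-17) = 134 / 17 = 7.88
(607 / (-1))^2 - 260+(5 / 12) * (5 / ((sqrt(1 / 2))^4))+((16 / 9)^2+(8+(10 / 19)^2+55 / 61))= 656775961003 / 1783701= 368209.67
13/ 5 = 2.60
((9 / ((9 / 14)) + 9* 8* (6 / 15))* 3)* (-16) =-10272 / 5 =-2054.40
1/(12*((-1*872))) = -1/10464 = -0.00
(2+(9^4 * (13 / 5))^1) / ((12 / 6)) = 85303 / 10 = 8530.30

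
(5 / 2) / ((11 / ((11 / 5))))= 1 / 2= 0.50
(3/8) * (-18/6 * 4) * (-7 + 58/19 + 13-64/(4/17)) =22482/19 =1183.26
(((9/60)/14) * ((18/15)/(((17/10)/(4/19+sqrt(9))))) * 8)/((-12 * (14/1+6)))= -183/226100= -0.00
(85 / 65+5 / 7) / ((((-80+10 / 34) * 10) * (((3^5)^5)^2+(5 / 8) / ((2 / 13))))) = -25024 / 7081632909787510676665284309725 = -0.00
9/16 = 0.56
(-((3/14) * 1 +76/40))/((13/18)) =-1332/455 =-2.93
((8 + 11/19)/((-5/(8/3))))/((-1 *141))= 1304/40185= 0.03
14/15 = 0.93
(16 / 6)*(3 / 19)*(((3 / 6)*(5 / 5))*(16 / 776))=8 / 1843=0.00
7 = 7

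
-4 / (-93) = 4 / 93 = 0.04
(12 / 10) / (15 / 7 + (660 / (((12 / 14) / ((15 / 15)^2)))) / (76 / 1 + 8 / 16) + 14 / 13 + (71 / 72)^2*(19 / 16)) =769886208 / 9264222085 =0.08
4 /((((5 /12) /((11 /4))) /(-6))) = -792 /5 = -158.40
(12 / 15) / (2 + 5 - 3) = 1 / 5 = 0.20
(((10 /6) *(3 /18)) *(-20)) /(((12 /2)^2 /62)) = -775 /81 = -9.57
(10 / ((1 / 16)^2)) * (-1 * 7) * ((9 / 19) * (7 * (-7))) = 7902720 / 19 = 415932.63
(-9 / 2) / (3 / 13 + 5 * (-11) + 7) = 13 / 138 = 0.09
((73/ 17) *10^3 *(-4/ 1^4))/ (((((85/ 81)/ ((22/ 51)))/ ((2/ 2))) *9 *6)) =-642400/ 4913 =-130.76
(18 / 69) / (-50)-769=-442178 / 575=-769.01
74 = 74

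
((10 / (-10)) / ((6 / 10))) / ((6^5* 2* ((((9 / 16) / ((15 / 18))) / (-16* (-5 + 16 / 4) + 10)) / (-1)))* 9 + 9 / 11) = 3575 / 7792713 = 0.00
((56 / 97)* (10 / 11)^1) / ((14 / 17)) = 680 / 1067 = 0.64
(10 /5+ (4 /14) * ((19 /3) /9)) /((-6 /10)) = -2080 /567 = -3.67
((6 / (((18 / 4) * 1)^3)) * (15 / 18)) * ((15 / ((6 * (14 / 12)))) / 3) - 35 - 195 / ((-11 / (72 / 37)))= -964715 / 2076921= -0.46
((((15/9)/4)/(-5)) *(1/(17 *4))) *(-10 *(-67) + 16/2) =-113/136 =-0.83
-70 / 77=-10 / 11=-0.91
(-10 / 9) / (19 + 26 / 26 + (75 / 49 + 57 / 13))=-3185 / 74286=-0.04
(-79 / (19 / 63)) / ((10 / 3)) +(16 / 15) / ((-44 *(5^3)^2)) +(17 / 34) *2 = -7600828277 / 97968750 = -77.58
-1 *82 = -82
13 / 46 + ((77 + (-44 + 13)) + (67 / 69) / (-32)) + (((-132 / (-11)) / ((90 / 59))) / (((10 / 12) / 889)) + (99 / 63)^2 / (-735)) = 372795403959 / 44178400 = 8438.41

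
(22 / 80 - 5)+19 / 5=-37 / 40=-0.92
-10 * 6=-60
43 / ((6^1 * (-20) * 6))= -43 / 720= -0.06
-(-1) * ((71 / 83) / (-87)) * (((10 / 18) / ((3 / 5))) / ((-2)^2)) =-1775 / 779868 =-0.00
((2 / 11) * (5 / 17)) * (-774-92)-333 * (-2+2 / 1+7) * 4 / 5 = -1786888 / 935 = -1911.11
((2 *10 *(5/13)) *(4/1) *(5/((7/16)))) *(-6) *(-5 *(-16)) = -15360000/91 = -168791.21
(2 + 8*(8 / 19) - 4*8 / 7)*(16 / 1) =1696 / 133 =12.75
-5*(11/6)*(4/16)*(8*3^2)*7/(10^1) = -231/2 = -115.50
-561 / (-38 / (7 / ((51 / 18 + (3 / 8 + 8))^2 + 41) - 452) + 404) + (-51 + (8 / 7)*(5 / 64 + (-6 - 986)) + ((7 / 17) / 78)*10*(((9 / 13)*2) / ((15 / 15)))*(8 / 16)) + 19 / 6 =-1031420227399349 / 872008294248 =-1182.81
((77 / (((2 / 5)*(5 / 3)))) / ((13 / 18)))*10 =20790 / 13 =1599.23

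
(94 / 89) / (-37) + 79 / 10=259207 / 32930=7.87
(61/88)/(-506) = -61/44528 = -0.00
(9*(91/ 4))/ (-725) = -819/ 2900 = -0.28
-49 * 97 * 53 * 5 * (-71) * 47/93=45194641.56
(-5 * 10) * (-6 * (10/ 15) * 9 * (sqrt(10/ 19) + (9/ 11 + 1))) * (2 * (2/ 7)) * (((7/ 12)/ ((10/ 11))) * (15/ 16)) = 2475 * sqrt(190)/ 76 + 1125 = 1573.89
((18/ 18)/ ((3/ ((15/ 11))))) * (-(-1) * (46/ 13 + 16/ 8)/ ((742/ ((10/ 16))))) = 225/ 106106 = 0.00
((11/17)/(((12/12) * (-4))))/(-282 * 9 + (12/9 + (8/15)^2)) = 2475/38806648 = 0.00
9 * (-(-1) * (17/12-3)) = -57/4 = -14.25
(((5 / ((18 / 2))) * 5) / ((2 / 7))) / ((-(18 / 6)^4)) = -0.12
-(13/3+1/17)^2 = -50176/2601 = -19.29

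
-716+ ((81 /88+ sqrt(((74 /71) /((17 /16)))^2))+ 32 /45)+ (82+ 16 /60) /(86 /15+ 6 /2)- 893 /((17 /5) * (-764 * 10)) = -42092877136649 /59796687060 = -703.93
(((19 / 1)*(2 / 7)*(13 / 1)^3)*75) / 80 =626145 / 56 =11181.16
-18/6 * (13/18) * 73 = -949/6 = -158.17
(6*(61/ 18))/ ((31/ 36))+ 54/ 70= 26457/ 1085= 24.38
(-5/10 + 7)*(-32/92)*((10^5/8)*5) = -3250000/23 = -141304.35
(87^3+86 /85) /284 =2318.68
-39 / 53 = -0.74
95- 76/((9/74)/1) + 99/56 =-266173/504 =-528.12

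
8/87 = 0.09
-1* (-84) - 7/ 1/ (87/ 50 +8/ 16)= 647/ 8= 80.88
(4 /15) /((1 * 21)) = 4 /315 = 0.01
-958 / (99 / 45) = -4790 / 11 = -435.45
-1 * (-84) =84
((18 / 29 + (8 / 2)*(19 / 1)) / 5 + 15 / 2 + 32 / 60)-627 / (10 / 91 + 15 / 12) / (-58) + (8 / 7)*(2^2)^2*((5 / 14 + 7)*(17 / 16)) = 2476031 / 14210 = 174.25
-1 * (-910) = 910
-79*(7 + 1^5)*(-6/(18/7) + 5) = -5056/3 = -1685.33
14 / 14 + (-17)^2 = 290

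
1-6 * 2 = -11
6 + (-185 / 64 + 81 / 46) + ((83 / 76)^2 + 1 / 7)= 6.21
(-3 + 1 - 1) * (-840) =2520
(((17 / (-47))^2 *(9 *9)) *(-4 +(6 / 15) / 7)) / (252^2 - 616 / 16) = -6460884 / 9813670265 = -0.00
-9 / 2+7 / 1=5 / 2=2.50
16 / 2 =8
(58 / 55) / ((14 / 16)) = 464 / 385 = 1.21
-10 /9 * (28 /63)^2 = -160 /729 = -0.22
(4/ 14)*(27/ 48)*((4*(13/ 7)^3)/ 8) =19773/ 38416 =0.51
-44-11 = -55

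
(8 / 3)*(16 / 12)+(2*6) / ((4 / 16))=464 / 9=51.56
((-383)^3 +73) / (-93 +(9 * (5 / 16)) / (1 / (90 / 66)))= 9887999264 / 15693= 630089.80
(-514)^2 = 264196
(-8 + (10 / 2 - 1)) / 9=-4 / 9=-0.44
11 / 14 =0.79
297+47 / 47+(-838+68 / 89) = -47992 / 89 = -539.24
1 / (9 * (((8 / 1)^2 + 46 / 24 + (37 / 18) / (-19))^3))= 35557056 / 91203997817197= 0.00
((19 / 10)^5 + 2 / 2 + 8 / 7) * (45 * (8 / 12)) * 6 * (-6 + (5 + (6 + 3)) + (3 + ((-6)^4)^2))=284687096809599 / 35000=8133917051.70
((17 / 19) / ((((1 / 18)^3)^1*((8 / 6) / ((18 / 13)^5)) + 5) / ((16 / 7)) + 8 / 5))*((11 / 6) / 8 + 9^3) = 8196798200886720 / 47581681686869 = 172.27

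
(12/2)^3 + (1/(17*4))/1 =14689/68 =216.01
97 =97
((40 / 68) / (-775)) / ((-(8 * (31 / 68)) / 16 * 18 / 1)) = 0.00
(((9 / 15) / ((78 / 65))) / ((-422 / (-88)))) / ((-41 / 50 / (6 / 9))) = -2200 / 25953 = -0.08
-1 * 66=-66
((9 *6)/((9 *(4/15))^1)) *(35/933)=525/622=0.84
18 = 18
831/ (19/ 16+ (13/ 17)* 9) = 226032/ 2195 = 102.98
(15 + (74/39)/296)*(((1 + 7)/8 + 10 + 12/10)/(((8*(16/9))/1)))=428403/33280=12.87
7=7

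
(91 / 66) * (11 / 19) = 91 / 114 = 0.80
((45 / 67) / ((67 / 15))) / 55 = 135 / 49379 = 0.00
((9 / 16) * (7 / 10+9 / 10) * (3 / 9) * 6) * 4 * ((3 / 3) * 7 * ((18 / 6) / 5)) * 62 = 46872 / 25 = 1874.88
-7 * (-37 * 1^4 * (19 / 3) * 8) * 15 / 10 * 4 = 78736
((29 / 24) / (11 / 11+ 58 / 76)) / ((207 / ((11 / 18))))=6061 / 2995704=0.00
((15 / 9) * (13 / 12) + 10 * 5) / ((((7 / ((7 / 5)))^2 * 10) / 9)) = 373 / 200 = 1.86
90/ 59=1.53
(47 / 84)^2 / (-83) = -2209 / 585648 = -0.00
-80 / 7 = -11.43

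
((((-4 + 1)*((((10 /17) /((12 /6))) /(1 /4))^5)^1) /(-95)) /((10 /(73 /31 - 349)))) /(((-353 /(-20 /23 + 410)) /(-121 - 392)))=-524205354240000 /357362388473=-1466.87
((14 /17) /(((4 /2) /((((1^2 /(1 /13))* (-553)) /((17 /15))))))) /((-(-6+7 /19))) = -14342055 /30923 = -463.80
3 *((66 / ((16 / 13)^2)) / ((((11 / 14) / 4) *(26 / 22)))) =563.06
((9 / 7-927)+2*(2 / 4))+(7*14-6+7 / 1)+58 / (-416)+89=-1072859 / 1456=-736.85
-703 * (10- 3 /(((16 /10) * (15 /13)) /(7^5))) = 153542933 /8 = 19192866.62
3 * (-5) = -15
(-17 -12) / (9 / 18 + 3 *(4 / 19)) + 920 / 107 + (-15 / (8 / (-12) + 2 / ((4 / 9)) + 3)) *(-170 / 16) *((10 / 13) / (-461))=-38593186929 / 2261051026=-17.07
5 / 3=1.67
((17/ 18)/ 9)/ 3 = 17/ 486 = 0.03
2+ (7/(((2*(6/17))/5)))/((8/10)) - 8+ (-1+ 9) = 3071/48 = 63.98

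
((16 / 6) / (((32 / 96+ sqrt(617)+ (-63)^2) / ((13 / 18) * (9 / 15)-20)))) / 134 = -13979992 / 142503885555+ 1174 * sqrt(617) / 47501295185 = -0.00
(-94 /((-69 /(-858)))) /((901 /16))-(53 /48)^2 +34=12.02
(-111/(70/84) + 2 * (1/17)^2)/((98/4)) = -384928/70805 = -5.44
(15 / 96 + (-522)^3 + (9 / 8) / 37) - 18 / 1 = -142236665.81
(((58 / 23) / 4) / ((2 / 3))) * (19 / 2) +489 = 91629 / 184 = 497.98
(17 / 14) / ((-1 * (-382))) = 17 / 5348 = 0.00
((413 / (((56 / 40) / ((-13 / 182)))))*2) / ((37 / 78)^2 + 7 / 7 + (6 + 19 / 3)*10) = -0.34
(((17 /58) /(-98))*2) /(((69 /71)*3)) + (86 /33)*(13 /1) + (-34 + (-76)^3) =-438976.12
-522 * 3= -1566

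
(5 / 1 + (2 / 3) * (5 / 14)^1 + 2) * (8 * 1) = 1216 / 21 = 57.90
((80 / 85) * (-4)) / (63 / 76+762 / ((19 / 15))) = -4864 / 778311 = -0.01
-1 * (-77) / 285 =77 / 285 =0.27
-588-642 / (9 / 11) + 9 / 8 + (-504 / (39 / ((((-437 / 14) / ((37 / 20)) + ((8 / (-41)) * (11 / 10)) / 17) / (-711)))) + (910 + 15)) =-1420190375399 / 3178236360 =-446.85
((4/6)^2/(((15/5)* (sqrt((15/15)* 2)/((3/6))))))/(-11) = -sqrt(2)/297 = -0.00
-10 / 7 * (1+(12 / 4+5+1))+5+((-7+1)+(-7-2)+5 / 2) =-305 / 14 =-21.79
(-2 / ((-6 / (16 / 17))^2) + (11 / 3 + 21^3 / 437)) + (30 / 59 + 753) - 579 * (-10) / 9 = 95338198885 / 67061583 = 1421.65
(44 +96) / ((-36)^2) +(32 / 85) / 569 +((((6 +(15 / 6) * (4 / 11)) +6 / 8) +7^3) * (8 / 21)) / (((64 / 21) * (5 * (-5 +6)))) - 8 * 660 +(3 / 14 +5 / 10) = -5270.41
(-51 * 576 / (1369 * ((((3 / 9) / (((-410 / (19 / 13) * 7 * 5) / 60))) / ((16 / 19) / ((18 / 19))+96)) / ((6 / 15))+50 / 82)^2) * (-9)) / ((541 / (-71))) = -68.18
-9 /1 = -9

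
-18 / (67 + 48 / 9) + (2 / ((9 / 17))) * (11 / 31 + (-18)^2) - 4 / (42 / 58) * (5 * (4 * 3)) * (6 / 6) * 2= 1098044 / 1953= 562.23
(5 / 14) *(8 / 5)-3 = -17 / 7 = -2.43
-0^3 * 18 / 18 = 0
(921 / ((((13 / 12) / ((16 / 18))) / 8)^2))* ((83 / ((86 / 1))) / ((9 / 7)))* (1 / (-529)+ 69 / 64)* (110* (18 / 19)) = 732065199810560 / 219121851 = 3340904.60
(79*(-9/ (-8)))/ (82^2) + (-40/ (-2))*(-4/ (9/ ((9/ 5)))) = -859961/ 53792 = -15.99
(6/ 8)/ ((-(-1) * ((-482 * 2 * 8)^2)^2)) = 3/ 14149075855212544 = 0.00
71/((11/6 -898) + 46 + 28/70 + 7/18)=-3195/38222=-0.08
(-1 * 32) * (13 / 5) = -416 / 5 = -83.20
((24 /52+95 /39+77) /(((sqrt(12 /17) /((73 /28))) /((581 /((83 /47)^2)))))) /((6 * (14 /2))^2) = 125619203 * sqrt(51) /34260408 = 26.18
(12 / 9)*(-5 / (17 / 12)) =-80 / 17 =-4.71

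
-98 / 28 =-7 / 2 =-3.50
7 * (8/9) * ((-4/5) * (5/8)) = -28/9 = -3.11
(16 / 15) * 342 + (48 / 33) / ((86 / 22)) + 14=81522 / 215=379.17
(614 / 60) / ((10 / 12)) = 307 / 25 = 12.28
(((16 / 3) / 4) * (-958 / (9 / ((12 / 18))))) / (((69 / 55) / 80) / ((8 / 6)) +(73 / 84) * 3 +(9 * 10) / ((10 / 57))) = -944204800 / 5145464169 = -0.18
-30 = -30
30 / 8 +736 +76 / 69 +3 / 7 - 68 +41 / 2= 1340383 / 1932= 693.78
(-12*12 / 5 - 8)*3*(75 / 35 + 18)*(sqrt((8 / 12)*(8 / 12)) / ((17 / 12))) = -622656 / 595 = -1046.48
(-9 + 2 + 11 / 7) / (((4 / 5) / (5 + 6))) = -74.64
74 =74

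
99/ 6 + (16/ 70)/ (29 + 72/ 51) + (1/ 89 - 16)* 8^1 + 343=745954393/ 3220910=231.60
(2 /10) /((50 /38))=19 /125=0.15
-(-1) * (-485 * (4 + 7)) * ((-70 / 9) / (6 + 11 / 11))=53350 / 9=5927.78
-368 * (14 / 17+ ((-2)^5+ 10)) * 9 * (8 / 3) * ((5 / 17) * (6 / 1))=95385600 / 289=330053.98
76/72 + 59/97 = 2905/1746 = 1.66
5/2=2.50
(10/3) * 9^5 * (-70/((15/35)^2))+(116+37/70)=-5250978843/70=-75013983.47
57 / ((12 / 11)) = 209 / 4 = 52.25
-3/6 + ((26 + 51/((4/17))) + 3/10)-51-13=3571/20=178.55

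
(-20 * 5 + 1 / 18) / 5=-1799 / 90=-19.99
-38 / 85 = -0.45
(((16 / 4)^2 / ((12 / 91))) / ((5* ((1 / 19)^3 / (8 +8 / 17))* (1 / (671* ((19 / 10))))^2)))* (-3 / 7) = -2086982894616048 / 2125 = -982109597466.38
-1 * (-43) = 43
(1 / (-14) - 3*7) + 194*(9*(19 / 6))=77111 / 14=5507.93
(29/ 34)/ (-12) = -29/ 408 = -0.07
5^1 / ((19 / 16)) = 80 / 19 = 4.21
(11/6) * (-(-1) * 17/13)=187/78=2.40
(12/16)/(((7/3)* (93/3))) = 9/868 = 0.01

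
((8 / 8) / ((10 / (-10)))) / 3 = -1 / 3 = -0.33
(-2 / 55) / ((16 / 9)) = -9 / 440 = -0.02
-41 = -41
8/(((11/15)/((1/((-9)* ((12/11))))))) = -10/9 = -1.11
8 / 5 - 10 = -42 / 5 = -8.40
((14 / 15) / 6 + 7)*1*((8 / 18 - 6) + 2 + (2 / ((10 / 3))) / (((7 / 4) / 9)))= -6808 / 2025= -3.36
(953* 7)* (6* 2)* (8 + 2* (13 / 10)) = 4242756 / 5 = 848551.20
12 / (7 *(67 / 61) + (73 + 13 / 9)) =6588 / 45091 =0.15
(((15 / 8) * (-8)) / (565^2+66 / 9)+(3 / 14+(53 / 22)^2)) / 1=19526331673 / 3244677436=6.02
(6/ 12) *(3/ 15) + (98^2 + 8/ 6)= 288163/ 30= 9605.43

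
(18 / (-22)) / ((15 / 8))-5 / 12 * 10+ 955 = 313631 / 330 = 950.40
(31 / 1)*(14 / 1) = 434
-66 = -66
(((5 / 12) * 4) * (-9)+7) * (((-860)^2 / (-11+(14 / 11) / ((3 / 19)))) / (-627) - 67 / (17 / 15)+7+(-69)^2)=-1280857544 / 31331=-40881.48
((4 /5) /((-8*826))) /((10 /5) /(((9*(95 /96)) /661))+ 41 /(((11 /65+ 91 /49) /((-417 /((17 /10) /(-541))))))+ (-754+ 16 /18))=-1340127 /29715081114365948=-0.00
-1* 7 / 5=-1.40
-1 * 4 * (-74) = 296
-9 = -9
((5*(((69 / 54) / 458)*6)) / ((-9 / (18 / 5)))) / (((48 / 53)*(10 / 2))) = -1219 / 164880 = -0.01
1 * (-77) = -77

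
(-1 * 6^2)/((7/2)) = -10.29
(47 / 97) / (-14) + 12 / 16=1943 / 2716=0.72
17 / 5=3.40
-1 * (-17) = 17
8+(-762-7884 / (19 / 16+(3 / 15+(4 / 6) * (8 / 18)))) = -19771738 / 3637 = -5436.28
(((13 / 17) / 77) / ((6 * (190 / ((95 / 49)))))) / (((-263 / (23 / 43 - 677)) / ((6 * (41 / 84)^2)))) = 2207153 / 35543157881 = 0.00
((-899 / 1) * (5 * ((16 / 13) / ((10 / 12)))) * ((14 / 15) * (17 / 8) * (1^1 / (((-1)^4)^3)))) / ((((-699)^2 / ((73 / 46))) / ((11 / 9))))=-343622972 / 6574126455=-0.05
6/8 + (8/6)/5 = 61/60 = 1.02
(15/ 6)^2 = 25/ 4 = 6.25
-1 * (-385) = 385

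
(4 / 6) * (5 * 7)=70 / 3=23.33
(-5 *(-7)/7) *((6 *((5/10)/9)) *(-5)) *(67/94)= -1675/282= -5.94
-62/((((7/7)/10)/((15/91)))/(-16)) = 148800/91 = 1635.16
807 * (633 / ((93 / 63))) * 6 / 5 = 415256.17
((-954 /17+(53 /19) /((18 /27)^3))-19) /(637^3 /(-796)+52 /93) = 3142062939 /15528625479302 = 0.00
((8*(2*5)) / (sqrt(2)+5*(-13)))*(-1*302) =24160*sqrt(2) / 4223+1570400 / 4223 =379.96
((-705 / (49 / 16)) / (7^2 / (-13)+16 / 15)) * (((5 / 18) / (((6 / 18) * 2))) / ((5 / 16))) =2932800 / 25823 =113.57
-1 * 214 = -214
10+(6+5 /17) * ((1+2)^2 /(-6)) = 0.56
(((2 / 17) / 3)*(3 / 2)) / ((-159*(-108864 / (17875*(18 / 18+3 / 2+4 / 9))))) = 17875 / 99937152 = 0.00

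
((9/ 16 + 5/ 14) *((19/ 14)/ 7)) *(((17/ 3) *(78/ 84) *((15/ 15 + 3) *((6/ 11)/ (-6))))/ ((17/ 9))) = -76323/ 422576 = -0.18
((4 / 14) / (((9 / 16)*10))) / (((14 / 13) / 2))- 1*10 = -21842 / 2205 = -9.91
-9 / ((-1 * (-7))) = -9 / 7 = -1.29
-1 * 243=-243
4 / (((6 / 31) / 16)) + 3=1001 / 3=333.67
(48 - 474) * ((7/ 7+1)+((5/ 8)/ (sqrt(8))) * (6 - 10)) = -852+1065 * sqrt(2)/ 4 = -475.47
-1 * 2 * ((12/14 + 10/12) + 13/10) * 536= -336608/105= -3205.79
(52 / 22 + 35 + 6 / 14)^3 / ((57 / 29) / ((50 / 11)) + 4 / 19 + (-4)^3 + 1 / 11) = -853.17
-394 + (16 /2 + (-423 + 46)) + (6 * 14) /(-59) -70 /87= -3927917 /5133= -765.23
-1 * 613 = -613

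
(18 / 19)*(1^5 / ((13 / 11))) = 0.80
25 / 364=0.07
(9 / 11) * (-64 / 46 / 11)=-288 / 2783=-0.10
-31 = -31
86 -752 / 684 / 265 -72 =634222 / 45315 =14.00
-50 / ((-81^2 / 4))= 200 / 6561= 0.03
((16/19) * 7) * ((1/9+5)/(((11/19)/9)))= 5152/11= 468.36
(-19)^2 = 361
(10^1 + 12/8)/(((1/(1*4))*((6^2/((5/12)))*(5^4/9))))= 23/3000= 0.01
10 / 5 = 2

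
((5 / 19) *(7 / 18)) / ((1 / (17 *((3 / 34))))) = 0.15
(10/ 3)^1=10/ 3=3.33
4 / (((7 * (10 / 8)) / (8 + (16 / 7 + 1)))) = 1264 / 245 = 5.16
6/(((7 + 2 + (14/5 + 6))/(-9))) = -270/89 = -3.03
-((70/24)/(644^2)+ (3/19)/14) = -152447/13508544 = -0.01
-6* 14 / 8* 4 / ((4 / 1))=-21 / 2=-10.50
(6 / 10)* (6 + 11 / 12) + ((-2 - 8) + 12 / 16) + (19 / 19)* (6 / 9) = -133 / 30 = -4.43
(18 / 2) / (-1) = -9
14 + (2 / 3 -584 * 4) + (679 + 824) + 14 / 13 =-31873 / 39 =-817.26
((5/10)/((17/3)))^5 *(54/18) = 729/45435424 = 0.00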